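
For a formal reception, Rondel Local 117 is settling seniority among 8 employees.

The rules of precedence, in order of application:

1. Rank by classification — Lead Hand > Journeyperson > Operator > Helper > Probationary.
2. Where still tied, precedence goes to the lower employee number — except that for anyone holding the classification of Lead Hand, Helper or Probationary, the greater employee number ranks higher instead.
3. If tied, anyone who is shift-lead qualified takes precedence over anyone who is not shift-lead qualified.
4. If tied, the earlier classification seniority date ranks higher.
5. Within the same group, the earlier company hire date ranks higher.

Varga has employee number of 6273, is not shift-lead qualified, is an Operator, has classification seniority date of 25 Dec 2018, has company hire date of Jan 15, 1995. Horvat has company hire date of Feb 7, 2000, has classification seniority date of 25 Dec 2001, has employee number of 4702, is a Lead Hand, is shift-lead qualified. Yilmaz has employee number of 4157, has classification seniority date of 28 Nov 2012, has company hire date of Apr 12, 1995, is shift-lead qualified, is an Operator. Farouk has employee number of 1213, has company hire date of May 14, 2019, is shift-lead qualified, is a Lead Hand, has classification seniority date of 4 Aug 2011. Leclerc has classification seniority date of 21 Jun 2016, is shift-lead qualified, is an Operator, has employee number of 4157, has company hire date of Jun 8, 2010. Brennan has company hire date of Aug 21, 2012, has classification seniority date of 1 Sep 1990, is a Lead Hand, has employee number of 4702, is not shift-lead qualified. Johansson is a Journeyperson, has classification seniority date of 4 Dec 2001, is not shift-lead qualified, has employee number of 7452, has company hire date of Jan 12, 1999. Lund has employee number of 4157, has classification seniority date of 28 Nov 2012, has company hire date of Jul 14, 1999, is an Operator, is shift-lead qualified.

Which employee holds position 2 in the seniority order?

Brennan

By classification: Horvat, Brennan and Farouk (Lead Hand); then Johansson (Journeyperson); then Yilmaz, Lund, Leclerc and Varga (Operator).
Among Horvat, Brennan and Farouk, by employee number (higher first) (reversed rule for this group): Horvat and Brennan (4702) before Farouk (1213).
Among Horvat and Brennan, shift-lead qualified before not shift-lead qualified: Horvat (shift-lead qualified) before Brennan (not shift-lead qualified).
Among Yilmaz, Lund, Leclerc and Varga, by employee number (lower first): Yilmaz, Lund and Leclerc (4157) before Varga (6273).
Yilmaz, Lund and Leclerc are each shift-lead qualified, so the next rule applies.
Among Yilmaz, Lund and Leclerc, by classification seniority date (earlier first): Yilmaz and Lund (28 Nov 2012) before Leclerc (21 Jun 2016).
Among Yilmaz and Lund, by company hire date (earlier first): Yilmaz (Apr 12, 1995) before Lund (Jul 14, 1999).
Order: Horvat, Brennan, Farouk, Johansson, Yilmaz, Lund, Leclerc, Varga.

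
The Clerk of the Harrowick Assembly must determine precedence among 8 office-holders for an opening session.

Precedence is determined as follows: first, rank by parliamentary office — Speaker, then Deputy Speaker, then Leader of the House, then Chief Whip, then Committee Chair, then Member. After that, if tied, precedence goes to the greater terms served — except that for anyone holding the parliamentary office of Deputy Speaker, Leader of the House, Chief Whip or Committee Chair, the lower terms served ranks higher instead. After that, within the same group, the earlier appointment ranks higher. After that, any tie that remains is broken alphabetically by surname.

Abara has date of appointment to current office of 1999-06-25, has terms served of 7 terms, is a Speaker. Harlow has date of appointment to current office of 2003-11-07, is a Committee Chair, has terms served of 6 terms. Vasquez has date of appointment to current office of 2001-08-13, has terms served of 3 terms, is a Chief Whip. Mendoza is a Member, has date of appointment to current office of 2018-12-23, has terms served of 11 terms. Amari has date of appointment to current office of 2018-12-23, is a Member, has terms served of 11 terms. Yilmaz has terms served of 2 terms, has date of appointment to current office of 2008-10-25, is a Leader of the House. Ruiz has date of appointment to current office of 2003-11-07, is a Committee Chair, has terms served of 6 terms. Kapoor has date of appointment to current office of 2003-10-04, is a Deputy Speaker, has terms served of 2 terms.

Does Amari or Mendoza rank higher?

Amari

By parliamentary office: Abara (Speaker); then Kapoor (Deputy Speaker); then Yilmaz (Leader of the House); then Vasquez (Chief Whip); then Harlow and Ruiz (Committee Chair); then Amari and Mendoza (Member).
Harlow and Ruiz both have terms served 6 terms, so the next rule applies.
Harlow and Ruiz both have date of appointment to current office 2003-11-07, so the next rule applies.
Among Harlow and Ruiz, alphabetically by surname: Harlow before Ruiz.
Amari and Mendoza both have terms served 11 terms, so the next rule applies.
Amari and Mendoza both have date of appointment to current office 2018-12-23, so the next rule applies.
Among Amari and Mendoza, alphabetically by surname: Amari before Mendoza.
So Amari takes precedence.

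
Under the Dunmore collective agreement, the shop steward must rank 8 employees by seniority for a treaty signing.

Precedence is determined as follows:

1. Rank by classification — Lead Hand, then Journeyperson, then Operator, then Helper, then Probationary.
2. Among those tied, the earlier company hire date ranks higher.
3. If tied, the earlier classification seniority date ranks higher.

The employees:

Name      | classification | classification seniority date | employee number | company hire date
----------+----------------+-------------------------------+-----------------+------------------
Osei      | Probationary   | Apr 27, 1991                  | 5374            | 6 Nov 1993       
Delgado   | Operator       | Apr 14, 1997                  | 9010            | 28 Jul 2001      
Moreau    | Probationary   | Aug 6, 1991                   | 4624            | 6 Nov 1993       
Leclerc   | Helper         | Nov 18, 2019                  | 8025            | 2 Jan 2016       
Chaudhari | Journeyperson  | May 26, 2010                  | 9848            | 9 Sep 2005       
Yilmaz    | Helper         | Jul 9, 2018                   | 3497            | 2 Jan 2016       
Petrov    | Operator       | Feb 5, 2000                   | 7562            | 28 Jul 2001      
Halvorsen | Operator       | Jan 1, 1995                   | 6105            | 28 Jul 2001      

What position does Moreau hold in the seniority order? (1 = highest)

By classification: Chaudhari (Journeyperson); then Halvorsen, Delgado and Petrov (Operator); then Yilmaz and Leclerc (Helper); then Osei and Moreau (Probationary).
Halvorsen, Delgado and Petrov all have company hire date 28 Jul 2001, so the next rule applies.
Among Halvorsen, Delgado and Petrov, by classification seniority date (earlier first): Halvorsen (Jan 1, 1995) before Delgado (Apr 14, 1997) before Petrov (Feb 5, 2000).
Yilmaz and Leclerc both have company hire date 2 Jan 2016, so the next rule applies.
Among Yilmaz and Leclerc, by classification seniority date (earlier first): Yilmaz (Jul 9, 2018) before Leclerc (Nov 18, 2019).
Osei and Moreau both have company hire date 6 Nov 1993, so the next rule applies.
Among Osei and Moreau, by classification seniority date (earlier first): Osei (Apr 27, 1991) before Moreau (Aug 6, 1991).
Order: Chaudhari, Halvorsen, Delgado, Petrov, Yilmaz, Leclerc, Osei, Moreau. So position 8.

8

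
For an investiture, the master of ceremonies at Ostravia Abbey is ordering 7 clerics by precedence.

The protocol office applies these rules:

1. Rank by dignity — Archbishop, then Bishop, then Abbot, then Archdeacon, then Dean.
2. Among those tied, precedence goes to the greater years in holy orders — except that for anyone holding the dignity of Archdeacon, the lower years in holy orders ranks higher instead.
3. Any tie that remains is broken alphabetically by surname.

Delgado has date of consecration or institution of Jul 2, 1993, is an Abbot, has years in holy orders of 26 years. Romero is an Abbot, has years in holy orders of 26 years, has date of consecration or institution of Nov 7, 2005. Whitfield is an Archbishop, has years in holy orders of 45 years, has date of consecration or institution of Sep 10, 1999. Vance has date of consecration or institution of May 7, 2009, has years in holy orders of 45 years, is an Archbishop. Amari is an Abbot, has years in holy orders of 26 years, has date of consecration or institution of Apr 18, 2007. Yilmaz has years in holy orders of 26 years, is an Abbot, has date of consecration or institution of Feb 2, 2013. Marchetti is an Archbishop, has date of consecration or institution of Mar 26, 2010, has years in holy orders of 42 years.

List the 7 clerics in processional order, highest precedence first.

Vance, Whitfield, Marchetti, Amari, Delgado, Romero, Yilmaz

By dignity: Vance, Whitfield and Marchetti (Archbishop); then Amari, Delgado, Romero and Yilmaz (Abbot).
Among Vance, Whitfield and Marchetti, by years in holy orders (higher first): Vance and Whitfield (45 years) before Marchetti (42 years).
Among Vance and Whitfield, alphabetically by surname: Vance before Whitfield.
Amari, Delgado, Romero and Yilmaz all have years in holy orders 26 years, so the next rule applies.
Among Amari, Delgado, Romero and Yilmaz, alphabetically by surname: Amari before Delgado before Romero before Yilmaz.
Full order: Vance, Whitfield, Marchetti, Amari, Delgado, Romero, Yilmaz.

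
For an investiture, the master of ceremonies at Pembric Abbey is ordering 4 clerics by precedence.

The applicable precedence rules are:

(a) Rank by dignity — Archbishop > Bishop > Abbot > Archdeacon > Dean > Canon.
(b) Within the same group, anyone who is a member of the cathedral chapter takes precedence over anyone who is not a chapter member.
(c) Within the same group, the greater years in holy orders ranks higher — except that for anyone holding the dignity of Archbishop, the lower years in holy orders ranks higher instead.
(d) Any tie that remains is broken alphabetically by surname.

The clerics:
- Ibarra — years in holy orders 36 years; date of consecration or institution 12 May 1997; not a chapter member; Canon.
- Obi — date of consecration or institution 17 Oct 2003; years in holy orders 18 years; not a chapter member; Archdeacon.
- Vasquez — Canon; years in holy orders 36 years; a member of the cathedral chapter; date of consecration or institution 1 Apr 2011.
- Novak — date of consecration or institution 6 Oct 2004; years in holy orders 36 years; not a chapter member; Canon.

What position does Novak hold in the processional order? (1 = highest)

4

By dignity: Obi (Archdeacon); then Vasquez, Ibarra and Novak (Canon).
Among Vasquez, Ibarra and Novak, a member of the cathedral chapter before not a chapter member: Vasquez (a member of the cathedral chapter) before Ibarra and Novak (not a chapter member).
Ibarra and Novak both have years in holy orders 36 years, so the next rule applies.
Among Ibarra and Novak, alphabetically by surname: Ibarra before Novak.
Order: Obi, Vasquez, Ibarra, Novak. So position 4.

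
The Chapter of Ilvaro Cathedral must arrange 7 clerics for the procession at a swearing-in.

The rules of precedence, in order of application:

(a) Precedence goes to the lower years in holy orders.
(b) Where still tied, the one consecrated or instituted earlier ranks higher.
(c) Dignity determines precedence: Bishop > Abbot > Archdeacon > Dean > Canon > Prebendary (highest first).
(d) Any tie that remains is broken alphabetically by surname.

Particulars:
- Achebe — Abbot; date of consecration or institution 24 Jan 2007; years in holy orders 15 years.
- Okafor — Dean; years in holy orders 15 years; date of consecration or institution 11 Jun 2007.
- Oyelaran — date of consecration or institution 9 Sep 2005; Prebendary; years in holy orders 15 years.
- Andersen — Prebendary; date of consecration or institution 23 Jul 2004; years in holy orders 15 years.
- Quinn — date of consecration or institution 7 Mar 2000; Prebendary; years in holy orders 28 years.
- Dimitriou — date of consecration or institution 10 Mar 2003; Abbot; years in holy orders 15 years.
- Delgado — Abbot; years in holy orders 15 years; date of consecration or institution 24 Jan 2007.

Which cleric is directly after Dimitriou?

Andersen

By years in holy orders (lower first): Dimitriou, Andersen, Oyelaran, Achebe, Delgado and Okafor (each 15 years); then Quinn (28 years).
Among Dimitriou, Andersen, Oyelaran, Achebe, Delgado and Okafor, by date of consecration or institution (earlier first): Dimitriou (10 Mar 2003) before Andersen (23 Jul 2004) before Oyelaran (9 Sep 2005) before Achebe and Delgado (24 Jan 2007) before Okafor (11 Jun 2007).
Achebe and Delgado are each Abbot, so the next rule applies.
Among Achebe and Delgado, alphabetically by surname: Achebe before Delgado.
Order: Dimitriou, Andersen, Oyelaran, Achebe, Delgado, Okafor, Quinn.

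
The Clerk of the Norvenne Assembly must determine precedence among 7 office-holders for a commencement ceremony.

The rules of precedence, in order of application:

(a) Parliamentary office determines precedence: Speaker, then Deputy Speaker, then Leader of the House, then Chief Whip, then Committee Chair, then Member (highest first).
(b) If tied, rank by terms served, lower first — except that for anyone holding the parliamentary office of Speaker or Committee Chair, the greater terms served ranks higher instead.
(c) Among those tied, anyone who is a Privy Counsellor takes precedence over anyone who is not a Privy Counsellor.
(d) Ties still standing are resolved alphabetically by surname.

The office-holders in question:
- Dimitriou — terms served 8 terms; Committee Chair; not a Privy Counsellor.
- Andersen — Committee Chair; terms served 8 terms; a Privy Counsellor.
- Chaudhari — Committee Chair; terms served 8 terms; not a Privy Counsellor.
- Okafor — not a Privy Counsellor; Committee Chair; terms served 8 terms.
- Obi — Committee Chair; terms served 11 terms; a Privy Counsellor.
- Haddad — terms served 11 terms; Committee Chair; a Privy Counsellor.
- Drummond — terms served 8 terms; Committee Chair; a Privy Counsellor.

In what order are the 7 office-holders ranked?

By parliamentary office: Haddad, Obi, Andersen, Drummond, Chaudhari, Dimitriou and Okafor (Committee Chair).
Among Haddad, Obi, Andersen, Drummond, Chaudhari, Dimitriou and Okafor, by terms served (higher first) (reversed rule for this group): Haddad and Obi (11 terms) before Andersen, Drummond, Chaudhari, Dimitriou and Okafor (8 terms).
Haddad and Obi are each a Privy Counsellor, so the next rule applies.
Among Haddad and Obi, alphabetically by surname: Haddad before Obi.
Among Andersen, Drummond, Chaudhari, Dimitriou and Okafor, a Privy Counsellor before not a Privy Counsellor: Andersen and Drummond (a Privy Counsellor) before Chaudhari, Dimitriou and Okafor (not a Privy Counsellor).
Among Andersen and Drummond, alphabetically by surname: Andersen before Drummond.
Among Chaudhari, Dimitriou and Okafor, alphabetically by surname: Chaudhari before Dimitriou before Okafor.
Full order: Haddad, Obi, Andersen, Drummond, Chaudhari, Dimitriou, Okafor.

Haddad, Obi, Andersen, Drummond, Chaudhari, Dimitriou, Okafor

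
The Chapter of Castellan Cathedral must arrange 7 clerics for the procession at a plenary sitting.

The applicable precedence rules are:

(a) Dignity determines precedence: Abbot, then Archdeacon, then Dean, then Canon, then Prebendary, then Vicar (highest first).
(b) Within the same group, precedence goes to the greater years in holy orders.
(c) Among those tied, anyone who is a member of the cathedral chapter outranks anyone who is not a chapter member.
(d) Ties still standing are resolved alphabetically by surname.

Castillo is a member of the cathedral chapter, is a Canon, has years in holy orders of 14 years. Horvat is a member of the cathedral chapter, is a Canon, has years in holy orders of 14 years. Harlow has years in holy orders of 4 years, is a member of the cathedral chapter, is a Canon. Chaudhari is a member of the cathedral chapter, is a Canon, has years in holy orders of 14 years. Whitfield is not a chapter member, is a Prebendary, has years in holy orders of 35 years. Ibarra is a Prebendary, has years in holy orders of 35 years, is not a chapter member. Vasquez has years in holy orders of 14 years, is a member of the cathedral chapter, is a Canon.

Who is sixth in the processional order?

By dignity: Castillo, Chaudhari, Horvat, Vasquez and Harlow (Canon); then Ibarra and Whitfield (Prebendary).
Among Castillo, Chaudhari, Horvat, Vasquez and Harlow, by years in holy orders (higher first): Castillo, Chaudhari, Horvat and Vasquez (14 years) before Harlow (4 years).
Castillo, Chaudhari, Horvat and Vasquez are each a member of the cathedral chapter, so the next rule applies.
Among Castillo, Chaudhari, Horvat and Vasquez, alphabetically by surname: Castillo before Chaudhari before Horvat before Vasquez.
Ibarra and Whitfield both have years in holy orders 35 years, so the next rule applies.
Ibarra and Whitfield are each not a chapter member, so the next rule applies.
Among Ibarra and Whitfield, alphabetically by surname: Ibarra before Whitfield.
Order: Castillo, Chaudhari, Horvat, Vasquez, Harlow, Ibarra, Whitfield.

Ibarra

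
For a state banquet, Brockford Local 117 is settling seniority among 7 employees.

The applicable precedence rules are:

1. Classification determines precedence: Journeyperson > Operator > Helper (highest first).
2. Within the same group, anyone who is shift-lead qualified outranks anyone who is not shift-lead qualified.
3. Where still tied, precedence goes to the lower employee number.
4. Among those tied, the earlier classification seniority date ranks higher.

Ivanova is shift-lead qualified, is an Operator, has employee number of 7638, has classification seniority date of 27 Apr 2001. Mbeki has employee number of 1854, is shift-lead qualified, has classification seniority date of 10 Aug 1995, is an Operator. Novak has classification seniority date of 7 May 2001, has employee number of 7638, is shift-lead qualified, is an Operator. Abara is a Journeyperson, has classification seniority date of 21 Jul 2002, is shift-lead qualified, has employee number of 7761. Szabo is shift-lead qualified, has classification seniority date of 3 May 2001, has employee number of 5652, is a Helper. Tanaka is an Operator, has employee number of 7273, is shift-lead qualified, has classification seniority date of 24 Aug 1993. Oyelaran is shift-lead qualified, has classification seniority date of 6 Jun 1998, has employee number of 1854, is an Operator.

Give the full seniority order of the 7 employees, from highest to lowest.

Abara, Mbeki, Oyelaran, Tanaka, Ivanova, Novak, Szabo

By classification: Abara (Journeyperson); then Mbeki, Oyelaran, Tanaka, Ivanova and Novak (Operator); then Szabo (Helper).
Mbeki, Oyelaran, Tanaka, Ivanova and Novak are each shift-lead qualified, so the next rule applies.
Among Mbeki, Oyelaran, Tanaka, Ivanova and Novak, by employee number (lower first): Mbeki and Oyelaran (1854) before Tanaka (7273) before Ivanova and Novak (7638).
Among Mbeki and Oyelaran, by classification seniority date (earlier first): Mbeki (10 Aug 1995) before Oyelaran (6 Jun 1998).
Among Ivanova and Novak, by classification seniority date (earlier first): Ivanova (27 Apr 2001) before Novak (7 May 2001).
Full order: Abara, Mbeki, Oyelaran, Tanaka, Ivanova, Novak, Szabo.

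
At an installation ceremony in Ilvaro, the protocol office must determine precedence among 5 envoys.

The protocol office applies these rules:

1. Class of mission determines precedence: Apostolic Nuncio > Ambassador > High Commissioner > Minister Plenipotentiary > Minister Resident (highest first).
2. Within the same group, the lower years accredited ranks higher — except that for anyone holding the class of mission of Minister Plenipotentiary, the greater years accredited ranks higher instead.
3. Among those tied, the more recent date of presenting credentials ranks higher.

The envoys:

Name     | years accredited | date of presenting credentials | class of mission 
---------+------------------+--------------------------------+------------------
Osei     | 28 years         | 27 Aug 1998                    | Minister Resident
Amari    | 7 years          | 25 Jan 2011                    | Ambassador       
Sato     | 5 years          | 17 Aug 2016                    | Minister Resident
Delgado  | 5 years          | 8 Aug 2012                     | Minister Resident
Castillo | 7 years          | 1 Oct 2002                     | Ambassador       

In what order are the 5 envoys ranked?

By class of mission: Amari and Castillo (Ambassador); then Sato, Delgado and Osei (Minister Resident).
Amari and Castillo both have years accredited 7 years, so the next rule applies.
Among Amari and Castillo, by date of presenting credentials (later first): Amari (25 Jan 2011) before Castillo (1 Oct 2002).
Among Sato, Delgado and Osei, by years accredited (lower first): Sato and Delgado (5 years) before Osei (28 years).
Among Sato and Delgado, by date of presenting credentials (later first): Sato (17 Aug 2016) before Delgado (8 Aug 2012).
Full order: Amari, Castillo, Sato, Delgado, Osei.

Amari, Castillo, Sato, Delgado, Osei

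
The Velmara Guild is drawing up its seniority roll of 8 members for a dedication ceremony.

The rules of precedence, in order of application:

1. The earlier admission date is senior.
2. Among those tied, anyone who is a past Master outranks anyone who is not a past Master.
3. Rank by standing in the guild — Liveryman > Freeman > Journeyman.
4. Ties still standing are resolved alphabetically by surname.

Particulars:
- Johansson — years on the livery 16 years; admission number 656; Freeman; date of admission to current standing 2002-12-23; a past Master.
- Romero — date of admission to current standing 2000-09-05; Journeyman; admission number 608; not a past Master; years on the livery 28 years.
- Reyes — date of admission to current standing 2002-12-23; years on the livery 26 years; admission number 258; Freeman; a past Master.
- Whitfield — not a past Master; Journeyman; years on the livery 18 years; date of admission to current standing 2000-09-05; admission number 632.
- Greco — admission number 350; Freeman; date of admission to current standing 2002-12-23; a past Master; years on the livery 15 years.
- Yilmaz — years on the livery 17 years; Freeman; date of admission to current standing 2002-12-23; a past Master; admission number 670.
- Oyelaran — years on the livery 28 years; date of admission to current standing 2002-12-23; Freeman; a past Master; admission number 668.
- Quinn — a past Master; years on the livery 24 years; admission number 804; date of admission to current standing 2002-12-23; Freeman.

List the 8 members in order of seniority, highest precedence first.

Romero, Whitfield, Greco, Johansson, Oyelaran, Quinn, Reyes, Yilmaz

By date of admission to current standing (earlier first): Romero and Whitfield (both 2000-09-05); then Greco, Johansson, Oyelaran, Quinn, Reyes and Yilmaz (each 2002-12-23).
Romero and Whitfield are each not a past Master, so the next rule applies.
Romero and Whitfield are each Journeyman, so the next rule applies.
Among Romero and Whitfield, alphabetically by surname: Romero before Whitfield.
Greco, Johansson, Oyelaran, Quinn, Reyes and Yilmaz are each a past Master, so the next rule applies.
Greco, Johansson, Oyelaran, Quinn, Reyes and Yilmaz are each Freeman, so the next rule applies.
Among Greco, Johansson, Oyelaran, Quinn, Reyes and Yilmaz, alphabetically by surname: Greco before Johansson before Oyelaran before Quinn before Reyes before Yilmaz.
Full order: Romero, Whitfield, Greco, Johansson, Oyelaran, Quinn, Reyes, Yilmaz.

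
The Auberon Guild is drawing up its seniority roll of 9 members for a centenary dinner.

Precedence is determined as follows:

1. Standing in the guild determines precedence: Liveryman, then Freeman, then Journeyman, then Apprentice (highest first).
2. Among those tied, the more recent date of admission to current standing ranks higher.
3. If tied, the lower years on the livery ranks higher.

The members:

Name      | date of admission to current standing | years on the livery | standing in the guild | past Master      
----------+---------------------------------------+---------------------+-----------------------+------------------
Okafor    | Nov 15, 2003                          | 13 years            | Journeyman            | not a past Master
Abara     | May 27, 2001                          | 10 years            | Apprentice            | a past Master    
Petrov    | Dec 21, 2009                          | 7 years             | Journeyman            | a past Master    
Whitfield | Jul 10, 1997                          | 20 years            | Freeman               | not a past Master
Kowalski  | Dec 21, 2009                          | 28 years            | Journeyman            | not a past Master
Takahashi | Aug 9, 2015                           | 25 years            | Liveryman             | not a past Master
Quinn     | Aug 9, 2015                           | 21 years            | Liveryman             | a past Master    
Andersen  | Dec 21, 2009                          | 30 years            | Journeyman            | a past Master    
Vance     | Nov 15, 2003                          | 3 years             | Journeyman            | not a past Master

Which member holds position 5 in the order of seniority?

By standing in the guild: Quinn and Takahashi (Liveryman); then Whitfield (Freeman); then Petrov, Kowalski, Andersen, Vance and Okafor (Journeyman); then Abara (Apprentice).
Quinn and Takahashi both have date of admission to current standing Aug 9, 2015, so the next rule applies.
Among Quinn and Takahashi, by years on the livery (lower first): Quinn (21 years) before Takahashi (25 years).
Among Petrov, Kowalski, Andersen, Vance and Okafor, by date of admission to current standing (later first): Petrov, Kowalski and Andersen (Dec 21, 2009) before Vance and Okafor (Nov 15, 2003).
Among Petrov, Kowalski and Andersen, by years on the livery (lower first): Petrov (7 years) before Kowalski (28 years) before Andersen (30 years).
Among Vance and Okafor, by years on the livery (lower first): Vance (3 years) before Okafor (13 years).
Order: Quinn, Takahashi, Whitfield, Petrov, Kowalski, Andersen, Vance, Okafor, Abara.

Kowalski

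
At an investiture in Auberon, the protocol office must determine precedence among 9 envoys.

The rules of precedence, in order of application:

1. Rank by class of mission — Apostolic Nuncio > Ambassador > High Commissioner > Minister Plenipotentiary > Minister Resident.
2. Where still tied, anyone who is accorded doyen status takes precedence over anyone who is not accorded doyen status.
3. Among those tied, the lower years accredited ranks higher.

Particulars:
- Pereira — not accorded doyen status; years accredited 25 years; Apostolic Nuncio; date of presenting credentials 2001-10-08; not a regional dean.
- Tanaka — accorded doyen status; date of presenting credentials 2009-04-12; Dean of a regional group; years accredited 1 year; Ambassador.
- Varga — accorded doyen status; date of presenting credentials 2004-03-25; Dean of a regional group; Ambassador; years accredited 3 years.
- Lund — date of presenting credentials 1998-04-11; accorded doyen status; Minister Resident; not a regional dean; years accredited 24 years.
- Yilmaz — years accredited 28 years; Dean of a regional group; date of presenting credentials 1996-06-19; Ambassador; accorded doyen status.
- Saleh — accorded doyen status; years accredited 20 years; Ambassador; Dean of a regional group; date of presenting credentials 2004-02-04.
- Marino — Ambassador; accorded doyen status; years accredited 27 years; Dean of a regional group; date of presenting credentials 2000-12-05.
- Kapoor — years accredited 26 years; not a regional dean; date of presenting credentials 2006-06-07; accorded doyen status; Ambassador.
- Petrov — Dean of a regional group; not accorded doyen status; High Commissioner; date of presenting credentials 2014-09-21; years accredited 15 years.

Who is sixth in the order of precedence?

By class of mission: Pereira (Apostolic Nuncio); then Tanaka, Varga, Saleh, Kapoor, Marino and Yilmaz (Ambassador); then Petrov (High Commissioner); then Lund (Minister Resident).
Tanaka, Varga, Saleh, Kapoor, Marino and Yilmaz are each accorded doyen status, so the next rule applies.
Among Tanaka, Varga, Saleh, Kapoor, Marino and Yilmaz, by years accredited (lower first): Tanaka (1 year) before Varga (3 years) before Saleh (20 years) before Kapoor (26 years) before Marino (27 years) before Yilmaz (28 years).
Order: Pereira, Tanaka, Varga, Saleh, Kapoor, Marino, Yilmaz, Petrov, Lund.

Marino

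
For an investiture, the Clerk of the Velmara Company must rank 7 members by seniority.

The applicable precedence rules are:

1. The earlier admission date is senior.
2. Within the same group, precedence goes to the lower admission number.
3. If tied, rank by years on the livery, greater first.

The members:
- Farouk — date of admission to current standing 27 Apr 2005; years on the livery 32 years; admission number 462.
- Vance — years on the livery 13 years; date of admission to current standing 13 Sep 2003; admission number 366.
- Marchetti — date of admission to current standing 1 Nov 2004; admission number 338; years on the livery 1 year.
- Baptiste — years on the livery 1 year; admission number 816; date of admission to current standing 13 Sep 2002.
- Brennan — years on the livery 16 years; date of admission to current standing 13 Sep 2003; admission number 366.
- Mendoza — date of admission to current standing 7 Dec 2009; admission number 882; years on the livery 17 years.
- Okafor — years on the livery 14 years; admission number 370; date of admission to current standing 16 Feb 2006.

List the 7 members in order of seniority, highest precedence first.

By date of admission to current standing (earlier first): Baptiste (13 Sep 2002); then Brennan and Vance (both 13 Sep 2003); then Marchetti (1 Nov 2004); then Farouk (27 Apr 2005); then Okafor (16 Feb 2006); then Mendoza (7 Dec 2009).
Brennan and Vance both have admission number 366, so the next rule applies.
Among Brennan and Vance, by years on the livery (higher first): Brennan (16 years) before Vance (13 years).
Full order: Baptiste, Brennan, Vance, Marchetti, Farouk, Okafor, Mendoza.

Baptiste, Brennan, Vance, Marchetti, Farouk, Okafor, Mendoza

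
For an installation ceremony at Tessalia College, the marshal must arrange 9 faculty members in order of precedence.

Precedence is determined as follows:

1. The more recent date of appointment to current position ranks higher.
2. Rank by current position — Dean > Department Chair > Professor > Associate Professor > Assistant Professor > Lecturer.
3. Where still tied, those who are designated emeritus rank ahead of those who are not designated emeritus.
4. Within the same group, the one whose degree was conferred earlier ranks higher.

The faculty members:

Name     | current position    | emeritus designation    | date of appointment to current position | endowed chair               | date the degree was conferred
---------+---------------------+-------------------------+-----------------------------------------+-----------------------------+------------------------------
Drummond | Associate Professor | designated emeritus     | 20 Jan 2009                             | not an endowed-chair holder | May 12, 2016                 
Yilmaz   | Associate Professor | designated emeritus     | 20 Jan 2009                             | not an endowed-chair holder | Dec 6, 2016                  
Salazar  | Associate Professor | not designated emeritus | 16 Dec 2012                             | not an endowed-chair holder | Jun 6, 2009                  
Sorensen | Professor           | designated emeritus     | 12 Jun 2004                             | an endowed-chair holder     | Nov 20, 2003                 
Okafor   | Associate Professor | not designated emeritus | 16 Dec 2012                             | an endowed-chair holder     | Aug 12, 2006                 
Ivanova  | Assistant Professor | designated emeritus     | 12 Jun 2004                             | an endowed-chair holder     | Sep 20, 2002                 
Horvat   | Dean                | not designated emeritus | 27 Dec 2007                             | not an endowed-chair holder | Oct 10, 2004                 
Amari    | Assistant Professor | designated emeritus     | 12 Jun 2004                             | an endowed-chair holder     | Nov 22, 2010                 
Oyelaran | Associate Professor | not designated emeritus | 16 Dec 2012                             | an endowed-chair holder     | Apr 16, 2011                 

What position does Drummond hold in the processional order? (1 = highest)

4

By date of appointment to current position (later first): Okafor, Salazar and Oyelaran (each 16 Dec 2012); then Drummond and Yilmaz (both 20 Jan 2009); then Horvat (27 Dec 2007); then Sorensen, Ivanova and Amari (each 12 Jun 2004).
Okafor, Salazar and Oyelaran are each Associate Professor, so the next rule applies.
Okafor, Salazar and Oyelaran are each not designated emeritus, so the next rule applies.
Among Okafor, Salazar and Oyelaran, by date the degree was conferred (earlier first): Okafor (Aug 12, 2006) before Salazar (Jun 6, 2009) before Oyelaran (Apr 16, 2011).
Drummond and Yilmaz are each Associate Professor, so the next rule applies.
Drummond and Yilmaz are each designated emeritus, so the next rule applies.
Among Drummond and Yilmaz, by date the degree was conferred (earlier first): Drummond (May 12, 2016) before Yilmaz (Dec 6, 2016).
Among Sorensen, Ivanova and Amari, by current position: Sorensen (Professor) before Ivanova and Amari (Assistant Professor).
Ivanova and Amari are each designated emeritus, so the next rule applies.
Among Ivanova and Amari, by date the degree was conferred (earlier first): Ivanova (Sep 20, 2002) before Amari (Nov 22, 2010).
Order: Okafor, Salazar, Oyelaran, Drummond, Yilmaz, Horvat, Sorensen, Ivanova, Amari. So position 4.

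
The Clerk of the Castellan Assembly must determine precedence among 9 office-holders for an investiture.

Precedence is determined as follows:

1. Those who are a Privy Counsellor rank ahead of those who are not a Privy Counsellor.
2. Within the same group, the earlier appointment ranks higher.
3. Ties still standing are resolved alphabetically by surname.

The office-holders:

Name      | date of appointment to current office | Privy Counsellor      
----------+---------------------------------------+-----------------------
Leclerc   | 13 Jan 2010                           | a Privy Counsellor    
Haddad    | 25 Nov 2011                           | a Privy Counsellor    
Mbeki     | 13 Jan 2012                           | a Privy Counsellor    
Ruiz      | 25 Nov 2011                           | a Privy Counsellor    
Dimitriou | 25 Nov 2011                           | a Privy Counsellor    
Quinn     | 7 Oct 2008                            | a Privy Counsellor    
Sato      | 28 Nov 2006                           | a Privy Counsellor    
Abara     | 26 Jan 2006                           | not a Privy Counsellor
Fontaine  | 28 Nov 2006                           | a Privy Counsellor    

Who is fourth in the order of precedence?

By the first rule: Fontaine, Sato, Quinn, Leclerc, Dimitriou, Haddad, Ruiz and Mbeki (each a Privy Counsellor); then Abara (not a Privy Counsellor).
Among Fontaine, Sato, Quinn, Leclerc, Dimitriou, Haddad, Ruiz and Mbeki, by date of appointment to current office (earlier first): Fontaine and Sato (28 Nov 2006) before Quinn (7 Oct 2008) before Leclerc (13 Jan 2010) before Dimitriou, Haddad and Ruiz (25 Nov 2011) before Mbeki (13 Jan 2012).
Among Fontaine and Sato, alphabetically by surname: Fontaine before Sato.
Among Dimitriou, Haddad and Ruiz, alphabetically by surname: Dimitriou before Haddad before Ruiz.
Order: Fontaine, Sato, Quinn, Leclerc, Dimitriou, Haddad, Ruiz, Mbeki, Abara.

Leclerc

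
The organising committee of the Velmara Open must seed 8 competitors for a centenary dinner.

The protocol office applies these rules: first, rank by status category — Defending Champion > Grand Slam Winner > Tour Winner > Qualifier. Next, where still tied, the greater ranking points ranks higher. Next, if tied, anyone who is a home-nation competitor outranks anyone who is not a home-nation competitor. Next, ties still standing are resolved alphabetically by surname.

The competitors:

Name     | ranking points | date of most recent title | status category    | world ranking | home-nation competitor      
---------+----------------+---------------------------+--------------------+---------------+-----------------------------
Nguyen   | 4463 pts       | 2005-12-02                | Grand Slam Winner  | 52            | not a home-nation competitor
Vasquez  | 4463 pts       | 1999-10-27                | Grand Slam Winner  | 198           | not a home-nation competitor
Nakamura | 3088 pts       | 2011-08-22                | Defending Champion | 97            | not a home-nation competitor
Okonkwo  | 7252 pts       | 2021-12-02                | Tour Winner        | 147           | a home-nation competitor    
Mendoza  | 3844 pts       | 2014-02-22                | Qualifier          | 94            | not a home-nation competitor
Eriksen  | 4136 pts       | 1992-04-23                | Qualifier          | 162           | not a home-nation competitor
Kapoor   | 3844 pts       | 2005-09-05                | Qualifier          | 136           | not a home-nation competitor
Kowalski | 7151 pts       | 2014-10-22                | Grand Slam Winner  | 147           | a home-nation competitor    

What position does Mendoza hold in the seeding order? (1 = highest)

8

By status category: Nakamura (Defending Champion); then Kowalski, Nguyen and Vasquez (Grand Slam Winner); then Okonkwo (Tour Winner); then Eriksen, Kapoor and Mendoza (Qualifier).
Among Kowalski, Nguyen and Vasquez, by ranking points (higher first): Kowalski (7151 pts) before Nguyen and Vasquez (4463 pts).
Nguyen and Vasquez are each not a home-nation competitor, so the next rule applies.
Among Nguyen and Vasquez, alphabetically by surname: Nguyen before Vasquez.
Among Eriksen, Kapoor and Mendoza, by ranking points (higher first): Eriksen (4136 pts) before Kapoor and Mendoza (3844 pts).
Kapoor and Mendoza are each not a home-nation competitor, so the next rule applies.
Among Kapoor and Mendoza, alphabetically by surname: Kapoor before Mendoza.
Order: Nakamura, Kowalski, Nguyen, Vasquez, Okonkwo, Eriksen, Kapoor, Mendoza. So position 8.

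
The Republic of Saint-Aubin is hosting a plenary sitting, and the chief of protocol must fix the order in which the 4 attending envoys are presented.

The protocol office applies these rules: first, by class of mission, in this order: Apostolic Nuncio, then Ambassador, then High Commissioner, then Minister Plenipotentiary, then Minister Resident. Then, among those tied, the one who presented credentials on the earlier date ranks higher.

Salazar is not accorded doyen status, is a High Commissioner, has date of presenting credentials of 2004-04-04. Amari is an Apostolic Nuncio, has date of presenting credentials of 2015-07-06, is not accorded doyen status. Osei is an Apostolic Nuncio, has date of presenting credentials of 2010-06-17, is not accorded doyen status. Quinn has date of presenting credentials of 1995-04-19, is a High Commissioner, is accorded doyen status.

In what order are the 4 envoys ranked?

Osei, Amari, Quinn, Salazar

By class of mission: Osei and Amari (Apostolic Nuncio); then Quinn and Salazar (High Commissioner).
Among Osei and Amari, by date of presenting credentials (earlier first): Osei (2010-06-17) before Amari (2015-07-06).
Among Quinn and Salazar, by date of presenting credentials (earlier first): Quinn (1995-04-19) before Salazar (2004-04-04).
Full order: Osei, Amari, Quinn, Salazar.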